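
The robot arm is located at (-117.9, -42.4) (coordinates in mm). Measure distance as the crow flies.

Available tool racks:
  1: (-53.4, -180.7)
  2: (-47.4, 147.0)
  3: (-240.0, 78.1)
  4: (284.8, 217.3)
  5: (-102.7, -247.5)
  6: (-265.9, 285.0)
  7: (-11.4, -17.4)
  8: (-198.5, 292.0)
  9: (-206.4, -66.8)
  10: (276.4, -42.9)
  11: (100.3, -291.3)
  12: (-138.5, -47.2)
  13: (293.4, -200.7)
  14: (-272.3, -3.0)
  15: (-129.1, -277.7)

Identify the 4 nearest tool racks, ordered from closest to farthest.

12, 9, 7, 1

Distances from (-117.9, -42.4):
1: 152.6 mm
2: 202.1 mm
3: 171.5 mm
4: 479.2 mm
5: 205.7 mm
6: 359.3 mm
7: 109.4 mm
8: 344.0 mm
9: 91.8 mm
10: 394.3 mm
11: 331.0 mm
12: 21.2 mm
13: 440.7 mm
14: 159.3 mm
15: 235.6 mm
Sorted: 12 (21.2 mm) < 9 (91.8 mm) < 7 (109.4 mm) < 1 (152.6 mm) < 14 (159.3 mm) < 3 (171.5 mm) < …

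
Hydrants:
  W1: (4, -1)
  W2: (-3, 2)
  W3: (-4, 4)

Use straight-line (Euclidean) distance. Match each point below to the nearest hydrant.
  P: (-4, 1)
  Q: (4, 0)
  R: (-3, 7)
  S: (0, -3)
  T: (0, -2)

P at (-4, 1):
  W1: √((8)² + (-2)²) = √(64.00000 + 4.00000) = 8.246
  W2: √((1)² + (1)²) = √(1.00000 + 1.00000) = 1.414
  W3: √((0)² + (3)²) = √(0.00000 + 9.00000) = 3.000
  → nearest: W2 (1.414)
Q at (4, 0):
  W1: √((0)² + (-1)²) = √(0.00000 + 1.00000) = 1.000
  W2: √((-7)² + (2)²) = √(49.00000 + 4.00000) = 7.280
  W3: √((-8)² + (4)²) = √(64.00000 + 16.00000) = 8.944
  → nearest: W1 (1.000)
R at (-3, 7):
  W1: √((7)² + (-8)²) = √(49.00000 + 64.00000) = 10.630
  W2: √((0)² + (-5)²) = √(0.00000 + 25.00000) = 5.000
  W3: √((-1)² + (-3)²) = √(1.00000 + 9.00000) = 3.162
  → nearest: W3 (3.162)
S at (0, -3):
  W1: √((4)² + (2)²) = √(16.00000 + 4.00000) = 4.472
  W2: √((-3)² + (5)²) = √(9.00000 + 25.00000) = 5.831
  W3: √((-4)² + (7)²) = √(16.00000 + 49.00000) = 8.062
  → nearest: W1 (4.472)
T at (0, -2):
  W1: √((4)² + (1)²) = √(16.00000 + 1.00000) = 4.123
  W2: √((-3)² + (4)²) = √(9.00000 + 16.00000) = 5.000
  W3: √((-4)² + (6)²) = √(16.00000 + 36.00000) = 7.211
  → nearest: W1 (4.123)

P→W2; Q→W1; R→W3; S→W1; T→W1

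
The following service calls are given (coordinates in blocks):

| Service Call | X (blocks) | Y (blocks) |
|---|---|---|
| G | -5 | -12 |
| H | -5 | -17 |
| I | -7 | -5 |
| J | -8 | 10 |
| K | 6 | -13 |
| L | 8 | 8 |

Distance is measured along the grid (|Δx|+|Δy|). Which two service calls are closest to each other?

G and H

Pairwise distances:
G–H: 5 blocks
G–I: 9 blocks
G–J: 25 blocks
G–K: 12 blocks
G–L: 33 blocks
H–I: 14 blocks
H–J: 30 blocks
H–K: 15 blocks
H–L: 38 blocks
I–J: 16 blocks
I–K: 21 blocks
I–L: 28 blocks
J–K: 37 blocks
J–L: 18 blocks
K–L: 23 blocks
Closest pair: G–H at 5 blocks.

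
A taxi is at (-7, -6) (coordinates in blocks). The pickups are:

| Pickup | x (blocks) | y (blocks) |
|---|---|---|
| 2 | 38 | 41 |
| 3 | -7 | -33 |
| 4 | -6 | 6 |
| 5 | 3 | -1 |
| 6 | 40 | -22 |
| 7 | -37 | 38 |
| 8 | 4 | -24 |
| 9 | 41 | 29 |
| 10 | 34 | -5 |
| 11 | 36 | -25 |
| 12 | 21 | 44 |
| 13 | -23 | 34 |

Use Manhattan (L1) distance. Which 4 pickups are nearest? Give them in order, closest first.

Distances from (-7, -6):
2: |45| + |47| = 45 + 47 = 92 blocks
3: |0| + |-27| = 0 + 27 = 27 blocks
4: |1| + |12| = 1 + 12 = 13 blocks
5: |10| + |5| = 10 + 5 = 15 blocks
6: |47| + |-16| = 47 + 16 = 63 blocks
7: |-30| + |44| = 30 + 44 = 74 blocks
8: |11| + |-18| = 11 + 18 = 29 blocks
9: |48| + |35| = 48 + 35 = 83 blocks
10: |41| + |1| = 41 + 1 = 42 blocks
11: |43| + |-19| = 43 + 19 = 62 blocks
12: |28| + |50| = 28 + 50 = 78 blocks
13: |-16| + |40| = 16 + 40 = 56 blocks
Sorted: 4 (13 blocks) < 5 (15 blocks) < 3 (27 blocks) < 8 (29 blocks) < 10 (42 blocks) < 13 (56 blocks) < …

4, 5, 3, 8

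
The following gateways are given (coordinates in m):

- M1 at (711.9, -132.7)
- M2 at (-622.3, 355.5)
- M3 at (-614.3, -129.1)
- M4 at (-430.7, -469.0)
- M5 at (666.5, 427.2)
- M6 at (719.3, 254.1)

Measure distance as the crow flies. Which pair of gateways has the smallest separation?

M5 and M6

Pairwise distances:
M5–M6: 181.0 m
M3–M4: 386.3 m
M1–M6: 386.9 m
M2–M3: 484.7 m
M1–M5: 561.7 m
M2–M4: 846.5 m
M1–M4: 1191.1 m
M2–M5: 1290.8 m
M1–M3: 1326.2 m
M2–M6: 1345.4 m
M4–M6: 1358.4 m
M3–M6: 1387.6 m
M3–M5: 1396.4 m
M4–M5: 1416.7 m
M1–M2: 1420.7 m
Closest pair: M5–M6 at 181.0 m.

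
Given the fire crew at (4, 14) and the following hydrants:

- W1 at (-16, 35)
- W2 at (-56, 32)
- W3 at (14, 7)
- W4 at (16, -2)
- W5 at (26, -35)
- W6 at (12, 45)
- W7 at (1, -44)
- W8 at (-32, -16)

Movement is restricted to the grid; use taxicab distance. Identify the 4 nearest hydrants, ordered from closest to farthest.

W3, W4, W6, W1

Distances from (4, 14):
W1: 41
W2: 78
W3: 17
W4: 28
W5: 71
W6: 39
W7: 61
W8: 66
Sorted: W3 (17) < W4 (28) < W6 (39) < W1 (41) < W7 (61) < W8 (66) < …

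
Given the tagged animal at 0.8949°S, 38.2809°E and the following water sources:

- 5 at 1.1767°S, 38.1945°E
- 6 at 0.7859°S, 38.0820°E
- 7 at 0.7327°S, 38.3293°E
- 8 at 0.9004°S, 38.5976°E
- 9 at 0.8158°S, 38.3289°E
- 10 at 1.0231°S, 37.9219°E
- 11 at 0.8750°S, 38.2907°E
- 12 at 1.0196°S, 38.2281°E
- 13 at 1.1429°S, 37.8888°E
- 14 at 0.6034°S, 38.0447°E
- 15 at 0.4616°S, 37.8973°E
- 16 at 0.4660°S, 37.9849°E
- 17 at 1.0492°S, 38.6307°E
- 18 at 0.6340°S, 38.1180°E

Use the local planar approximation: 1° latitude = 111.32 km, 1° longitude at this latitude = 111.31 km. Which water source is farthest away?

15

Distances from 0.8949°S, 38.2809°E:
5: √((-0.2818·111.32)² + (-0.0864·111.31)²) = √(984.075394 + 92.490228) = 32.8111 km
6: √((0.1090·111.32)² + (-0.1989·111.31)²) = √(147.231044 + 490.160073) = 25.2466 km
7: √((0.1622·111.32)² + (0.0484·111.31)²) = √(326.022892 + 29.024122) = 18.8427 km
8: √((-0.0055·111.32)² + (0.3167·111.31)²) = √(0.374862 + 1242.694832) = 35.2572 km
9: √((0.0791·111.32)² + (0.0480·111.31)²) = √(77.535280 + 28.546367) = 10.2996 km
10: √((-0.1282·111.32)² + (-0.3590·111.31)²) = √(203.667834 + 1596.824777) = 42.4322 km
11: √((0.0199·111.32)² + (0.0098·111.31)²) = √(4.907412 + 1.189928) = 2.4693 km
12: √((-0.1247·111.32)² + (-0.0528·111.31)²) = √(192.698930 + 34.541104) = 15.0745 km
13: √((-0.2480·111.32)² + (-0.3921·111.31)²) = √(762.166326 + 1904.855561) = 51.6432 km
14: √((0.2915·111.32)² + (-0.2362·111.31)²) = √(1052.988222 + 691.238871) = 41.7639 km
15: √((0.4333·111.32)² + (-0.3836·111.31)²) = √(2326.610980 + 1823.163269) = 64.4187 km
16: √((0.4289·111.32)² + (-0.2960·111.31)²) = √(2279.599158 + 1085.554889) = 58.0099 km
17: √((-0.1543·111.32)² + (0.3498·111.31)²) = √(295.038198 + 1516.030630) = 42.5567 km
18: √((0.2609·111.32)² + (-0.1629·111.31)²) = √(843.518387 + 328.783893) = 34.2389 km
Maximum: 15 at 64.4187 km.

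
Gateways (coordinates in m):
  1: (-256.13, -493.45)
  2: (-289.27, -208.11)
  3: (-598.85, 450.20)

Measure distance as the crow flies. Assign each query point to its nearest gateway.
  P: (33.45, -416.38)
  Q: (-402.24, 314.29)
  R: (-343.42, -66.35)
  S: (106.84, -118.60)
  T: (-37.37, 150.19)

P→1; Q→3; R→2; S→2; T→2

P at (33.45, -416.38):
  1: 299.66 m
  2: 384.09 m
  3: 1072.74 m
  → nearest: 1 (299.66 m)
Q at (-402.24, 314.29):
  1: 820.85 m
  2: 534.48 m
  3: 239.01 m
  → nearest: 3 (239.01 m)
R at (-343.42, -66.35):
  1: 435.93 m
  2: 151.75 m
  3: 576.25 m
  → nearest: 2 (151.75 m)
S at (106.84, -118.60):
  1: 521.79 m
  2: 406.10 m
  3: 906.38 m
  → nearest: 2 (406.10 m)
T at (-37.37, 150.19):
  1: 679.80 m
  2: 437.99 m
  3: 636.60 m
  → nearest: 2 (437.99 m)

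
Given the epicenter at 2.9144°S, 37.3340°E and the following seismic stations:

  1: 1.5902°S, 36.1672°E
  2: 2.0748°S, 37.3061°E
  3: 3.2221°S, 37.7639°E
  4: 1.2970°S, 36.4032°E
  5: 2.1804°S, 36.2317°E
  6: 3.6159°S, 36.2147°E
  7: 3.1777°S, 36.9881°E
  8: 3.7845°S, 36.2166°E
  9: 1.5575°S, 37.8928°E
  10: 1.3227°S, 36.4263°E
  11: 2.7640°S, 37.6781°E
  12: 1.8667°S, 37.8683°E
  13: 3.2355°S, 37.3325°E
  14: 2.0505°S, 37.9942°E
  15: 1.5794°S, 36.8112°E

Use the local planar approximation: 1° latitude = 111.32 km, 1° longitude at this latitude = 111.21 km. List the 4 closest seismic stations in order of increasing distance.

13, 11, 7, 3

Distances from 2.9144°S, 37.3340°E:
1: √((1.3242·111.32)² + (-1.1668·111.21)²) = √(21729.691590 + 16837.612963) = 196.3856 km
2: √((0.8396·111.32)² + (-0.0279·111.21)²) = √(8735.570140 + 9.627113) = 93.5158 km
3: √((-0.3077·111.32)² + (0.4299·111.21)²) = √(1173.279244 + 2285.717597) = 58.8132 km
4: √((1.6174·111.32)² + (-0.9308·111.21)²) = √(32417.630878 + 10715.203680) = 207.6845 km
5: √((0.7340·111.32)² + (-1.1023·111.21)²) = √(6676.341071 + 15027.519366) = 147.3223 km
6: √((-0.7015·111.32)² + (-1.1193·111.21)²) = √(6098.201157 + 15494.611410) = 146.9449 km
7: √((-0.2633·111.32)² + (-0.3459·111.21)²) = √(859.108693 + 1479.751557) = 48.3618 km
8: √((-0.8701·111.32)² + (-1.1174·111.21)²) = √(9381.768939 + 15442.052177) = 157.5558 km
9: √((1.3569·111.32)² + (0.5588·111.21)²) = √(22816.135127 + 3861.895131) = 163.3341 km
10: √((1.5917·111.32)² + (-0.9077·111.21)²) = √(31395.602937 + 10189.957024) = 203.9254 km
11: √((0.1504·111.32)² + (0.3441·111.21)²) = √(280.312244 + 1464.390918) = 41.7696 km
12: √((1.0477·111.32)² + (0.5343·111.21)²) = √(13602.548503 + 3530.677337) = 130.8939 km
13: √((-0.3211·111.32)² + (-0.0015·111.21)²) = √(1277.694445 + 0.027827) = 35.7452 km
14: √((0.8639·111.32)² + (0.6602·111.21)²) = √(9248.543495 + 5390.620040) = 120.9924 km
15: √((1.3350·111.32)² + (-0.5228·111.21)²) = √(22085.585989 + 3380.327973) = 159.5804 km
Sorted: 13 (35.7452 km) < 11 (41.7696 km) < 7 (48.3618 km) < 3 (58.8132 km) < 2 (93.5158 km) < 14 (120.9924 km) < …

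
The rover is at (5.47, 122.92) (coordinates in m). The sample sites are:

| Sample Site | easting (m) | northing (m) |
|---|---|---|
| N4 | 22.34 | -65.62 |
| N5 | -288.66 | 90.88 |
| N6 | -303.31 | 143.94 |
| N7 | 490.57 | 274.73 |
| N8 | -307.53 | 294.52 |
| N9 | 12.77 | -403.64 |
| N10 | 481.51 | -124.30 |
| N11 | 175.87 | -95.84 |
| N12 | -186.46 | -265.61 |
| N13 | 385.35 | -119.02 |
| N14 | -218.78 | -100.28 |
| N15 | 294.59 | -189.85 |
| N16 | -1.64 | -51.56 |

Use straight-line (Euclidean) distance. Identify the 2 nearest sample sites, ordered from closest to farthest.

Distances from (5.47, 122.92):
N4: √((16.87)² + (-188.54)²) = √(284.5969 + 35547.3316) = 189.29 m
N5: √((-294.13)² + (-32.04)²) = √(86512.4569 + 1026.5616) = 295.87 m
N6: √((-308.78)² + (21.02)²) = √(95345.0884 + 441.8404) = 309.49 m
N7: √((485.10)² + (151.81)²) = √(235322.0100 + 23046.2761) = 508.30 m
N8: √((-313.00)² + (171.60)²) = √(97969.0000 + 29446.5600) = 356.95 m
N9: √((7.30)² + (-526.56)²) = √(53.2900 + 277265.4336) = 526.61 m
N10: √((476.04)² + (-247.22)²) = √(226614.0816 + 61117.7284) = 536.41 m
N11: √((170.40)² + (-218.76)²) = √(29036.1600 + 47855.9376) = 277.29 m
N12: √((-191.93)² + (-388.53)²) = √(36837.1249 + 150955.5609) = 433.35 m
N13: √((379.88)² + (-241.94)²) = √(144308.8144 + 58534.9636) = 450.38 m
N14: √((-224.25)² + (-223.20)²) = √(50288.0625 + 49818.2400) = 316.40 m
N15: √((289.12)² + (-312.77)²) = √(83590.3744 + 97825.0729) = 425.93 m
N16: √((-7.11)² + (-174.48)²) = √(50.5521 + 30443.2704) = 174.62 m
Sorted: N16 (174.62 m) < N4 (189.29 m) < N11 (277.29 m) < N5 (295.87 m) < …

N16, N4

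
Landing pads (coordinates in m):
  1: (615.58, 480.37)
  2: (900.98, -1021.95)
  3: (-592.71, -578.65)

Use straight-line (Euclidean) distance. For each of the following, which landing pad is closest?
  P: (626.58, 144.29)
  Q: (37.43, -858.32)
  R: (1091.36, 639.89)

P at (626.58, 144.29):
  1: √((-11.00)² + (336.08)²) = √(121.0000 + 112949.7664) = 336.26 m
  2: √((274.40)² + (-1166.24)²) = √(75295.3600 + 1360115.7376) = 1198.09 m
  3: √((-1219.29)² + (-722.94)²) = √(1486668.1041 + 522642.2436) = 1417.50 m
  → nearest: 1 (336.26 m)
Q at (37.43, -858.32):
  1: √((578.15)² + (1338.69)²) = √(334257.4225 + 1792090.9161) = 1458.20 m
  2: √((863.55)² + (-163.63)²) = √(745718.6025 + 26774.7769) = 878.92 m
  3: √((-630.14)² + (279.67)²) = √(397076.4196 + 78215.3089) = 689.41 m
  → nearest: 3 (689.41 m)
R at (1091.36, 639.89):
  1: √((-475.78)² + (-159.52)²) = √(226366.6084 + 25446.6304) = 501.81 m
  2: √((-190.38)² + (-1661.84)²) = √(36244.5444 + 2761712.1856) = 1672.71 m
  3: √((-1684.07)² + (-1218.54)²) = √(2836091.7649 + 1484839.7316) = 2078.69 m
  → nearest: 1 (501.81 m)

P→1; Q→3; R→1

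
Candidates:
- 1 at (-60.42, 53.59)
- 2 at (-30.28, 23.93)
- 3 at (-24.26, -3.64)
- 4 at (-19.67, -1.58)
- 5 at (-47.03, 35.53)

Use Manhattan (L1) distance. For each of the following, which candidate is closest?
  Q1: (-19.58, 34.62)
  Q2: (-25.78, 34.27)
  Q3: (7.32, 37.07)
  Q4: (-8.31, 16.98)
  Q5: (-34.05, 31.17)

Q1 at (-19.58, 34.62):
  1: 59.81
  2: 21.39
  3: 42.94
  4: 36.29
  5: 28.36
  → nearest: 2 (21.39)
Q2 at (-25.78, 34.27):
  1: 53.96
  2: 14.84
  3: 39.43
  4: 41.96
  5: 22.51
  → nearest: 2 (14.84)
Q3 at (7.32, 37.07):
  1: 84.26
  2: 50.74
  3: 72.29
  4: 65.64
  5: 55.89
  → nearest: 2 (50.74)
Q4 at (-8.31, 16.98):
  1: 88.72
  2: 28.92
  3: 36.57
  4: 29.92
  5: 57.27
  → nearest: 2 (28.92)
Q5 at (-34.05, 31.17):
  1: 48.79
  2: 11.01
  3: 44.60
  4: 47.13
  5: 17.34
  → nearest: 2 (11.01)

Q1→2; Q2→2; Q3→2; Q4→2; Q5→2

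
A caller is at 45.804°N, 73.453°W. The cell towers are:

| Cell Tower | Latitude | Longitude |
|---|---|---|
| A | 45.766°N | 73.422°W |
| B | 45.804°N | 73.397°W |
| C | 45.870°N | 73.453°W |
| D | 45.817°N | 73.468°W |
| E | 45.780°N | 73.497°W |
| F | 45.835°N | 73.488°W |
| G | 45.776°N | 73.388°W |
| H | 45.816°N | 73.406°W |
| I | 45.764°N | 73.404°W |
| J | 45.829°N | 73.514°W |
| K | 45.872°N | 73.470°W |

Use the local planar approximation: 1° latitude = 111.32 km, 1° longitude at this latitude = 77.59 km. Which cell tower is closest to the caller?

Distances from 45.804°N, 73.453°W:
A: √((-0.038·111.32)² + (0.031·77.59)²) = √(17.89425 + 5.78542) = 4.866 km
B: √((0.000·111.32)² + (0.056·77.59)²) = √(0.00000 + 18.87937) = 4.345 km
C: √((0.066·111.32)² + (0.000·77.59)²) = √(53.98017 + 0.00000) = 7.347 km
D: √((0.013·111.32)² + (-0.015·77.59)²) = √(2.09427 + 1.35455) = 1.857 km
E: √((-0.024·111.32)² + (-0.044·77.59)²) = √(7.13787 + 11.65512) = 4.335 km
F: √((0.031·111.32)² + (-0.035·77.59)²) = √(11.90885 + 7.37475) = 4.391 km
G: √((-0.028·111.32)² + (0.065·77.59)²) = √(9.71544 + 25.43538) = 5.929 km
H: √((0.012·111.32)² + (0.047·77.59)²) = √(1.78447 + 13.29864) = 3.884 km
I: √((-0.040·111.32)² + (0.049·77.59)²) = √(19.82743 + 14.45452) = 5.855 km
J: √((0.025·111.32)² + (-0.061·77.59)²) = √(7.74509 + 22.40119) = 5.491 km
K: √((0.068·111.32)² + (-0.017·77.59)²) = √(57.30127 + 1.73984) = 7.684 km
Minimum: D at 1.857 km.

D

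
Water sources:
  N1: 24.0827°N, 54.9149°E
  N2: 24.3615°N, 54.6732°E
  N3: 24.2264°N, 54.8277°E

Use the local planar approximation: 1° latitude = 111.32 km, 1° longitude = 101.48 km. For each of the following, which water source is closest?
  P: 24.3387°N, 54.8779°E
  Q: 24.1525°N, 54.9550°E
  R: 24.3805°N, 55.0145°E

P at 24.3387°N, 54.8779°E:
  N1: 28.7442 km
  N2: 20.9274 km
  N3: 13.4994 km
  → nearest: N3 (13.4994 km)
Q at 24.1525°N, 54.9550°E:
  N1: 8.7712 km
  N2: 36.8659 km
  N3: 15.3154 km
  → nearest: N1 (8.7712 km)
R at 24.3805°N, 55.0145°E:
  N1: 34.6577 km
  N2: 34.6996 km
  N3: 25.5660 km
  → nearest: N3 (25.5660 km)

P→N3; Q→N1; R→N3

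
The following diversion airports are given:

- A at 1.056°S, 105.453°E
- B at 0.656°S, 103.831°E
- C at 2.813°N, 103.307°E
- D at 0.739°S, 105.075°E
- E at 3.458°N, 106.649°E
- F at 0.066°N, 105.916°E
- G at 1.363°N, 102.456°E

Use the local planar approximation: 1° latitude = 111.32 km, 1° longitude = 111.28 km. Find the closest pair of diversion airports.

Pairwise distances:
A–D: √((0.317·111.32)² + (-0.378·111.28)²) = √(1245.27400 + 1769.36664) = 54.906 km
D–F: √((0.805·111.32)² + (0.841·111.28)²) = √(8030.41808 + 8758.42924) = 129.572 km
A–F: √((1.122·111.32)² + (0.463·111.28)²) = √(15600.26979 + 2654.58243) = 135.111 km
B–D: √((-0.083·111.32)² + (1.244·111.28)²) = √(85.36947 + 19163.50722) = 138.740 km
A–B: √((0.400·111.32)² + (-1.622·111.28)²) = √(1982.74278 + 32578.86377) = 185.908 km
C–G: √((-1.450·111.32)² + (-0.851·111.28)²) = √(26054.47940 + 8967.95363) = 187.143 km
B–F: √((0.722·111.32)² + (2.085·111.28)²) = √(6459.82556 + 53832.72355) = 245.545 km
B–G: √((2.019·111.32)² + (-1.375·111.28)²) = √(50514.84599 + 23412.06010) = 271.895 km
D–G: √((2.102·111.32)² + (-2.619·111.28)²) = √(54753.49155 + 84938.62589) = 373.754 km
C–E: √((0.645·111.32)² + (3.342·111.28)²) = √(5155.44104 + 138307.94389) = 378.766 km
E–F: √((-3.392·111.32)² + (-0.733·111.28)²) = √(142579.82669 + 6653.37778) = 386.307 km
B–C: √((3.469·111.32)² + (-0.524·111.28)²) = √(149126.55835 + 3400.14007) = 390.547 km
F–G: √((1.297·111.32)² + (-3.460·111.28)²) = √(20846.17347 + 148247.17683) = 411.210 km
C–F: √((-2.747·111.32)² + (2.609·111.28)²) = √(93511.21808 + 84291.23018) = 421.666 km
A–G: √((2.419·111.32)² + (-2.997·111.28)²) = √(72513.37717 + 111226.35876) = 428.649 km
C–D: √((-3.552·111.32)² + (1.768·111.28)²) = √(156347.99259 + 38707.82379) = 441.651 km
A–C: √((3.869·111.32)² + (-2.146·111.28)²) = √(185499.97472 + 57028.72594) = 492.472 km
D–E: √((4.197·111.32)² + (1.574·111.28)²) = √(218285.22148 + 30679.17594) = 498.963 km
A–E: √((4.514·111.32)² + (1.196·111.28)²) = √(252504.72240 + 17713.18234) = 519.825 km
E–G: √((-2.095·111.32)² + (-4.193·111.28)²) = √(54389.42280 + 217712.79774) = 521.634 km
B–E: √((4.114·111.32)² + (2.818·111.28)²) = √(209736.96055 + 98336.83166) = 555.044 km
Closest pair: A–D at 54.906 km.

A and D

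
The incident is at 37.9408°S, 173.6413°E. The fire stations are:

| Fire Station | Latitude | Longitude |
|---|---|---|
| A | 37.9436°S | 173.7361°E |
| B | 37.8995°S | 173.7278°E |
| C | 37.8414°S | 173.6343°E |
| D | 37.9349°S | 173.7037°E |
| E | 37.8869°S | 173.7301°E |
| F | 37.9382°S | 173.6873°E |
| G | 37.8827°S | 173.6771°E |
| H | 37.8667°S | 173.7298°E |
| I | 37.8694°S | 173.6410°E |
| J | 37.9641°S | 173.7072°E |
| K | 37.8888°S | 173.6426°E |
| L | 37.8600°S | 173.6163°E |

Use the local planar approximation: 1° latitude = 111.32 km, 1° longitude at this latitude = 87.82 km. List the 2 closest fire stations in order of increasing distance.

Distances from 37.9408°S, 173.6413°E:
A: √((-0.0028·111.32)² + (0.0948·87.82)²) = √(0.097154 + 69.311220) = 8.3312 km
B: √((0.0413·111.32)² + (0.0865·87.82)²) = √(21.137153 + 57.705749) = 8.8794 km
C: √((0.0994·111.32)² + (-0.0070·87.82)²) = √(122.438828 + 0.377905) = 11.0823 km
D: √((0.0059·111.32)² + (0.0624·87.82)²) = √(0.431370 + 30.030049) = 5.5192 km
E: √((0.0539·111.32)² + (0.0888·87.82)²) = √(36.001776 + 60.815292) = 9.8396 km
F: √((0.0026·111.32)² + (0.0460·87.82)²) = √(0.083771 + 16.319338) = 4.0501 km
G: √((0.0581·111.32)² + (0.0358·87.82)²) = √(41.831040 + 9.884459) = 7.1913 km
H: √((0.0741·111.32)² + (0.0885·87.82)²) = √(68.042899 + 60.405072) = 11.3335 km
I: √((0.0714·111.32)² + (-0.0003·87.82)²) = √(63.174646 + 0.000694) = 7.9483 km
J: √((-0.0233·111.32)² + (0.0659·87.82)²) = √(6.727570 + 33.493281) = 6.3420 km
K: √((0.0520·111.32)² + (0.0013·87.82)²) = √(33.508353 + 0.013034) = 5.7898 km
L: √((0.0808·111.32)² + (-0.0250·87.82)²) = √(80.903837 + 4.820220) = 9.2587 km
Sorted: F (4.0501 km) < D (5.5192 km) < K (5.7898 km) < J (6.3420 km) < …

F, D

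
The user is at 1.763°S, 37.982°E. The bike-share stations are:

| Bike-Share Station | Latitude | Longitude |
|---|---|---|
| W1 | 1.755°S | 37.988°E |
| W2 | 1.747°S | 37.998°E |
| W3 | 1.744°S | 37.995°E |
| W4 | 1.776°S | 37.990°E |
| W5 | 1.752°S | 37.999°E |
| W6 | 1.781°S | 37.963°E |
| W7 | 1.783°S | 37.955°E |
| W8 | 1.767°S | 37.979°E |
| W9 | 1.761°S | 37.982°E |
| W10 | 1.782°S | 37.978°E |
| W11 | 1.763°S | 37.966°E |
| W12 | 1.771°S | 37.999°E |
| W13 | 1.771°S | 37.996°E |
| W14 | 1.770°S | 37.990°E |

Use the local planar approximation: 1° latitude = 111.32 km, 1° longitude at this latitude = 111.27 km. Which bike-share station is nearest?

Distances from 1.763°S, 37.982°E:
W1: 1.113 km
W2: 2.518 km
W3: 2.562 km
W4: 1.699 km
W5: 2.253 km
W6: 2.913 km
W7: 3.739 km
W8: 0.557 km
W9: 0.223 km
W10: 2.161 km
W11: 1.780 km
W12: 2.091 km
W13: 1.794 km
W14: 1.183 km
Minimum: W9 at 0.223 km.

W9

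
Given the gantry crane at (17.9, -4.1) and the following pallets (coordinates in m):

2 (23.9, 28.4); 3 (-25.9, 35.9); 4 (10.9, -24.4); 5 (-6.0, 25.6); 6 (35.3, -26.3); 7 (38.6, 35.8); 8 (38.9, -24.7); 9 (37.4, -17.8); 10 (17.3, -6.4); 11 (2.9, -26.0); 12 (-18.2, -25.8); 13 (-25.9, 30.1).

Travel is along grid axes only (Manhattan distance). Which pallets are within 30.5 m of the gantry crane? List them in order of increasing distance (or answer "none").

Distances from (17.9, -4.1):
2: 38.5 m
3: 83.8 m
4: 27.3 m
5: 53.6 m
6: 39.6 m
7: 60.6 m
8: 41.6 m
9: 33.2 m
10: 2.9 m
11: 36.9 m
12: 57.8 m
13: 78.0 m
Threshold 30.5 m: 10 (2.9 m), 4 (27.3 m) are within range.

10, 4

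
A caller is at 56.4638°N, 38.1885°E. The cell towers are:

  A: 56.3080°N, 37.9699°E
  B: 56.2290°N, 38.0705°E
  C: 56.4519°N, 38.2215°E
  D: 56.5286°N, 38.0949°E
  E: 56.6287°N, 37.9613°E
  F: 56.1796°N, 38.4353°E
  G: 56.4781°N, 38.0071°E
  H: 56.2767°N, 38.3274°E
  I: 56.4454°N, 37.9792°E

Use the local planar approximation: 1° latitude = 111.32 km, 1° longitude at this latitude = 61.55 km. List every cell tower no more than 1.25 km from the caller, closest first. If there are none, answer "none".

none

Distances from 56.4638°N, 38.1885°E:
A: 21.9507 km
B: 27.1282 km
C: 2.4250 km
D: 9.2317 km
E: 23.0765 km
F: 35.0950 km
G: 11.2781 km
H: 22.5143 km
I: 13.0442 km
Threshold 1.25 km: none within range.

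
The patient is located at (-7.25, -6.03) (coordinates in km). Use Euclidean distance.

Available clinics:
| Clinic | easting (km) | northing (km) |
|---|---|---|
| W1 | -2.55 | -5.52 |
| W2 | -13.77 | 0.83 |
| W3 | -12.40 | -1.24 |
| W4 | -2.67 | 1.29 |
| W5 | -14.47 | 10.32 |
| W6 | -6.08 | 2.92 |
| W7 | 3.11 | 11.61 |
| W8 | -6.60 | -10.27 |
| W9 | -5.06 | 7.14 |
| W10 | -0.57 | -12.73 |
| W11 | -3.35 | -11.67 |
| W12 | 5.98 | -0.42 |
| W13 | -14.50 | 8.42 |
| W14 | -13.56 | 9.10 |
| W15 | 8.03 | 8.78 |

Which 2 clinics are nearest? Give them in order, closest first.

Distances from (-7.25, -6.03):
W1: √((4.70)² + (0.51)²) = √(22.09000 + 0.26010) = 4.728 km
W2: √((-6.52)² + (6.86)²) = √(42.51040 + 47.05960) = 9.464 km
W3: √((-5.15)² + (4.79)²) = √(26.52250 + 22.94410) = 7.033 km
W4: √((4.58)² + (7.32)²) = √(20.97640 + 53.58240) = 8.635 km
W5: √((-7.22)² + (16.35)²) = √(52.12840 + 267.32250) = 17.873 km
W6: √((1.17)² + (8.95)²) = √(1.36890 + 80.10250) = 9.026 km
W7: √((10.36)² + (17.64)²) = √(107.32960 + 311.16960) = 20.457 km
W8: √((0.65)² + (-4.24)²) = √(0.42250 + 17.97760) = 4.290 km
W9: √((2.19)² + (13.17)²) = √(4.79610 + 173.44890) = 13.351 km
W10: √((6.68)² + (-6.70)²) = √(44.62240 + 44.89000) = 9.461 km
W11: √((3.90)² + (-5.64)²) = √(15.21000 + 31.80960) = 6.857 km
W12: √((13.23)² + (5.61)²) = √(175.03290 + 31.47210) = 14.370 km
W13: √((-7.25)² + (14.45)²) = √(52.56250 + 208.80250) = 16.167 km
W14: √((-6.31)² + (15.13)²) = √(39.81610 + 228.91690) = 16.393 km
W15: √((15.28)² + (14.81)²) = √(233.47840 + 219.33610) = 21.279 km
Sorted: W8 (4.290 km) < W1 (4.728 km) < W11 (6.857 km) < W3 (7.033 km) < …

W8, W1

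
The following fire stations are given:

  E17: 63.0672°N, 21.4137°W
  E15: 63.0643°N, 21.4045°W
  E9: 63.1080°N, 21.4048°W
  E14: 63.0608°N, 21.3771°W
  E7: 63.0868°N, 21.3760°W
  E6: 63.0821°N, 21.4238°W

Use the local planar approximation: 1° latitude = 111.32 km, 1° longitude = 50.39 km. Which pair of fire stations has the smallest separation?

E17 and E15

Pairwise distances:
E17–E15: 0.5649 km
E17–E9: 4.5639 km
E17–E14: 1.9771 km
E17–E7: 2.8930 km
E17–E6: 1.7350 km
E15–E9: 4.8647 km
E15–E14: 1.4346 km
E15–E7: 2.8872 km
E15–E6: 2.2073 km
E9–E14: 5.4365 km
E9–E7: 2.7705 km
E9–E6: 3.0380 km
E14–E7: 2.8949 km
E14–E6: 3.3406 km
E7–E6: 2.4648 km
Closest pair: E17–E15 at 0.5649 km.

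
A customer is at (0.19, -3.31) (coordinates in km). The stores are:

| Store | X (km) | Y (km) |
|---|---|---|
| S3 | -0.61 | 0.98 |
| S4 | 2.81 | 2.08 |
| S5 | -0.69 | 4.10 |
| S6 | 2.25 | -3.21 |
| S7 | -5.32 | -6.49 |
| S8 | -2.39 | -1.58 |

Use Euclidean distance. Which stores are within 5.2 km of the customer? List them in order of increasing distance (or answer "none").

S6, S8, S3

Distances from (0.19, -3.31):
S3: 4.36 km
S4: 5.99 km
S5: 7.46 km
S6: 2.06 km
S7: 6.36 km
S8: 3.11 km
Threshold 5.2 km: S6 (2.06 km), S8 (3.11 km), S3 (4.36 km) are within range.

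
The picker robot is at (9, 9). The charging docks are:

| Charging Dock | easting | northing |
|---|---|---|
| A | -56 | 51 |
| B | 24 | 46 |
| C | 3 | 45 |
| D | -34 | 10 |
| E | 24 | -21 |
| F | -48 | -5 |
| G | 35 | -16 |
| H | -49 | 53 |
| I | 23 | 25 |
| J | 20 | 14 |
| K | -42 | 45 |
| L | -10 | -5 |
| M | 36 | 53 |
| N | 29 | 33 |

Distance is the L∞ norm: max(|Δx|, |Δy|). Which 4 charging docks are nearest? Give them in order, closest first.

Distances from (9, 9):
A: 65
B: 37
C: 36
D: 43
E: 30
F: 57
G: 26
H: 58
I: 16
J: 11
K: 51
L: 19
M: 44
N: 24
Sorted: J (11) < I (16) < L (19) < N (24) < G (26) < E (30) < …

J, I, L, N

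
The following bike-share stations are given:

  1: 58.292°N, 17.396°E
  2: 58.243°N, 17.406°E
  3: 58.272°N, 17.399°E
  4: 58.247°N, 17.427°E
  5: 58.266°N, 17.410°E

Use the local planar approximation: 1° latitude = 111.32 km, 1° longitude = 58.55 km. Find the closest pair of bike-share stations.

3 and 5

Pairwise distances:
1–2: 5.486 km
1–3: 2.233 km
1–4: 5.328 km
1–5: 3.008 km
2–3: 3.254 km
2–4: 1.308 km
2–5: 2.571 km
3–4: 3.230 km
3–5: 0.928 km
4–5: 2.338 km
Closest pair: 3–5 at 0.928 km.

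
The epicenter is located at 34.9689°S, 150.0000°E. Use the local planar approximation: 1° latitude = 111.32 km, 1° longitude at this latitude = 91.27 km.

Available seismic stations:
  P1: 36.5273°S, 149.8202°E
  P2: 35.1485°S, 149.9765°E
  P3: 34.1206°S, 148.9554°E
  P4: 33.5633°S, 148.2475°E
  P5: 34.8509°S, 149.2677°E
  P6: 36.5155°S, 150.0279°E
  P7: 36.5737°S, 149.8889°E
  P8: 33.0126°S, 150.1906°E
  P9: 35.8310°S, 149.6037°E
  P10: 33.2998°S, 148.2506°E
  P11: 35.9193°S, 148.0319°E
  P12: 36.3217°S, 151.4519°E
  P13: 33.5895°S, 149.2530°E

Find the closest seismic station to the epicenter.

P2

Distances from 34.9689°S, 150.0000°E:
P1: √((-1.5584·111.32)² + (-0.1798·91.27)²) = √(30095.687894 + 269.299456) = 174.2555 km
P2: √((-0.1796·111.32)² + (-0.0235·91.27)²) = √(399.722928 + 4.600360) = 20.1078 km
P3: √((0.8483·111.32)² + (-1.0446·91.27)²) = √(8917.545406 + 9089.838017) = 134.1916 km
P4: √((1.4056·111.32)² + (-1.7525·91.27)²) = √(24483.296514 + 25584.218433) = 223.7577 km
P5: √((0.1180·111.32)² + (-0.7323·91.27)²) = √(172.548191 + 4467.187376) = 68.1156 km
P6: √((-1.5466·111.32)² + (0.0279·91.27)²) = √(29641.652188 + 6.484321) = 172.1863 km
P7: √((-1.6048·111.32)² + (-0.1111·91.27)²) = √(31914.513366 + 102.821567) = 178.9339 km
P8: √((1.9563·111.32)² + (0.1906·91.27)²) = √(47426.088259 + 302.622973) = 218.4690 km
P9: √((-0.8621·111.32)² + (-0.3963·91.27)²) = √(9210.043587 + 1308.290674) = 102.5589 km
P10: √((1.6691·111.32)² + (-1.7494·91.27)²) = √(34523.205197 + 25493.786558) = 244.9837 km
P11: √((-0.9504·111.32)² + (-1.9681·91.27)²) = √(11193.328527 + 32266.393342) = 208.4700 km
P12: √((-1.3528·111.32)² + (1.4519·91.27)²) = √(22678.461275 + 17560.202167) = 200.5958 km
P13: √((1.3794·111.32)² + (-0.7470·91.27)²) = √(23579.079060 + 4648.333770) = 168.0102 km
Minimum: P2 at 20.1078 km.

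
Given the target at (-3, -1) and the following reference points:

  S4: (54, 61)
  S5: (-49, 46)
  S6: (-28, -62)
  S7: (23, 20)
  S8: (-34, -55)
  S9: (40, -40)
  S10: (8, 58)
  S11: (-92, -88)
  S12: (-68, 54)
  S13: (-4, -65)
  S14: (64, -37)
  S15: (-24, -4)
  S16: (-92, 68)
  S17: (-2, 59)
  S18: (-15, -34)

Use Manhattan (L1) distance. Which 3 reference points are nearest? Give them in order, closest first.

S15, S18, S7

Distances from (-3, -1):
S4: 119
S5: 93
S6: 86
S7: 47
S8: 85
S9: 82
S10: 70
S11: 176
S12: 120
S13: 65
S14: 103
S15: 24
S16: 158
S17: 61
S18: 45
Sorted: S15 (24) < S18 (45) < S7 (47) < S17 (61) < S13 (65) < …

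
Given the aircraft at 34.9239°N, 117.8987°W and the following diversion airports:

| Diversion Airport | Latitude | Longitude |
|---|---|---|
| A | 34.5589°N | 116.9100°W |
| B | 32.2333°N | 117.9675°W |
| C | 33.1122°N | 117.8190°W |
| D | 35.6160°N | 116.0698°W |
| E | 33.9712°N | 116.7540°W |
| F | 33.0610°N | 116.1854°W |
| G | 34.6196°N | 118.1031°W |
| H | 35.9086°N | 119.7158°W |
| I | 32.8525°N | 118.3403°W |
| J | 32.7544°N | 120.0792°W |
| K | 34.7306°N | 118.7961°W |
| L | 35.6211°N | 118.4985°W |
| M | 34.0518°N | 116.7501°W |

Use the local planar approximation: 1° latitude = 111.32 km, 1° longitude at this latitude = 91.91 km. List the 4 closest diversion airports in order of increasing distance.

G, K, L, A

Distances from 34.9239°N, 117.8987°W:
A: √((-0.3650·111.32)² + (0.9887·91.91)²) = √(1650.943171 + 8257.614428) = 99.5417 km
B: √((-2.6906·111.32)² + (-0.0688·91.91)²) = √(89710.787917 + 39.985489) = 299.5843 km
C: √((-1.8117·111.32)² + (0.0797·91.91)²) = √(40674.194774 + 53.658951) = 201.8114 km
D: √((0.6921·111.32)² + (1.8289·91.91)²) = √(5935.866075 + 28255.659737) = 184.9095 km
E: √((-0.9527·111.32)² + (1.1447·91.91)²) = √(11247.570545 + 11069.013009) = 149.3874 km
F: √((-1.8629·111.32)² + (1.7133·91.91)²) = √(43005.646497 + 24796.612881) = 260.3887 km
G: √((-0.3043·111.32)² + (-0.2044·91.91)²) = √(1147.493674 + 352.928975) = 38.7353 km
H: √((0.9847·111.32)² + (-1.8171·91.91)²) = √(12015.843719 + 27892.226867) = 199.7700 km
I: √((-2.0714·111.32)² + (-0.4416·91.91)²) = √(53170.940116 + 1647.341585) = 234.1330 km
J: √((-2.1695·111.32)² + (-2.1805·91.91)²) = √(58326.471496 + 40164.069899) = 313.8320 km
K: √((-0.1933·111.32)² + (-0.8974·91.91)²) = √(463.031038 + 6802.956009) = 85.2408 km
L: √((0.6972·111.32)² + (-0.5998·91.91)²) = √(6023.669732 + 3039.054266) = 95.1983 km
M: √((-0.8721·111.32)² + (1.1486·91.91)²) = √(9424.948120 + 11144.565886) = 143.4208 km
Sorted: G (38.7353 km) < K (85.2408 km) < L (95.1983 km) < A (99.5417 km) < M (143.4208 km) < E (149.3874 km) < …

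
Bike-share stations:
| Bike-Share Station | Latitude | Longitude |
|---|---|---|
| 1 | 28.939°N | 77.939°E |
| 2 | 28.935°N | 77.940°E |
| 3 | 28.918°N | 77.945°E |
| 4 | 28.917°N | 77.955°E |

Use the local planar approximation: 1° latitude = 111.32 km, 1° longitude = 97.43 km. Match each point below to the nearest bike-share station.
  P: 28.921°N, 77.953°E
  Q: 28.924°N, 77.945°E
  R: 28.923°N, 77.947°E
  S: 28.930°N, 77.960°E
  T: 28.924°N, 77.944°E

P→4; Q→3; R→3; S→4; T→3

P at 28.921°N, 77.953°E:
  1: √((0.018·111.32)² + (-0.014·97.43)²) = √(4.01505 + 1.86055) = 2.424 km
  2: √((0.014·111.32)² + (-0.013·97.43)²) = √(2.42886 + 1.60425) = 2.008 km
  3: √((-0.003·111.32)² + (-0.008·97.43)²) = √(0.11153 + 0.60753) = 0.848 km
  4: √((-0.004·111.32)² + (0.002·97.43)²) = √(0.19827 + 0.03797) = 0.486 km
  → nearest: 4 (0.486 km)
Q at 28.924°N, 77.945°E:
  1: √((0.015·111.32)² + (-0.006·97.43)²) = √(2.78823 + 0.34173) = 1.769 km
  2: √((0.011·111.32)² + (-0.005·97.43)²) = √(1.49945 + 0.23732) = 1.318 km
  3: √((-0.006·111.32)² + (0.000·97.43)²) = √(0.44612 + 0.00000) = 0.668 km
  4: √((-0.007·111.32)² + (0.010·97.43)²) = √(0.60721 + 0.94926) = 1.248 km
  → nearest: 3 (0.668 km)
R at 28.923°N, 77.947°E:
  1: √((0.016·111.32)² + (-0.008·97.43)²) = √(3.17239 + 0.60753) = 1.944 km
  2: √((0.012·111.32)² + (-0.007·97.43)²) = √(1.78447 + 0.46514) = 1.500 km
  3: √((-0.005·111.32)² + (-0.002·97.43)²) = √(0.30980 + 0.03797) = 0.590 km
  4: √((-0.006·111.32)² + (0.008·97.43)²) = √(0.44612 + 0.60753) = 1.026 km
  → nearest: 3 (0.590 km)
S at 28.930°N, 77.960°E:
  1: √((0.009·111.32)² + (-0.021·97.43)²) = √(1.00376 + 4.18624) = 2.278 km
  2: √((0.005·111.32)² + (-0.020·97.43)²) = √(0.30980 + 3.79704) = 2.027 km
  3: √((-0.012·111.32)² + (-0.015·97.43)²) = √(1.78447 + 2.13584) = 1.980 km
  4: √((-0.013·111.32)² + (-0.005·97.43)²) = √(2.09427 + 0.23732) = 1.527 km
  → nearest: 4 (1.527 km)
T at 28.924°N, 77.944°E:
  1: √((0.015·111.32)² + (-0.005·97.43)²) = √(2.78823 + 0.23732) = 1.739 km
  2: √((0.011·111.32)² + (-0.004·97.43)²) = √(1.49945 + 0.15188) = 1.285 km
  3: √((-0.006·111.32)² + (0.001·97.43)²) = √(0.44612 + 0.00949) = 0.675 km
  4: √((-0.007·111.32)² + (0.011·97.43)²) = √(0.60721 + 1.14861) = 1.325 km
  → nearest: 3 (0.675 km)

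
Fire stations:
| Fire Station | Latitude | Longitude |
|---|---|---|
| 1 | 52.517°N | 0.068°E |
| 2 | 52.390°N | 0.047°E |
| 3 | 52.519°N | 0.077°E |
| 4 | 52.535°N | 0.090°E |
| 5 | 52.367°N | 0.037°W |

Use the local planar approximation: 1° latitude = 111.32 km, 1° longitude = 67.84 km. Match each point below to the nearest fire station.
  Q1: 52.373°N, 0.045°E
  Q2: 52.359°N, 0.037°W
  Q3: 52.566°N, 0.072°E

Q1→2; Q2→5; Q3→4

Q1 at 52.373°N, 0.045°E:
  1: 16.106 km
  2: 1.897 km
  3: 16.397 km
  4: 18.290 km
  5: 5.603 km
  → nearest: 2 (1.897 km)
Q2 at 52.359°N, 0.037°W:
  1: 18.976 km
  2: 6.662 km
  3: 19.418 km
  4: 21.403 km
  5: 0.891 km
  → nearest: 5 (0.891 km)
Q3 at 52.566°N, 0.072°E:
  1: 5.461 km
  2: 19.666 km
  3: 5.243 km
  4: 3.661 km
  5: 23.354 km
  → nearest: 4 (3.661 km)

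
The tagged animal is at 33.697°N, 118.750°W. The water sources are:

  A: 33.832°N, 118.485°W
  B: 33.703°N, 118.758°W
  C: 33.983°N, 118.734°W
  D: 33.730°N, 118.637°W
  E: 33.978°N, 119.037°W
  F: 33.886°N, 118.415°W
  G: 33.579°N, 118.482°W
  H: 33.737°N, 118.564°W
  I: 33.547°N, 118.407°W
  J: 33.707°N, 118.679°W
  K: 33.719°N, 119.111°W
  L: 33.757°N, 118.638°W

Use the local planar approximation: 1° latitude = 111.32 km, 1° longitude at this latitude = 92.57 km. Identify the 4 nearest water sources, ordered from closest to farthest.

B, J, D, L

Distances from 33.697°N, 118.750°W:
A: √((0.135·111.32)² + (0.265·92.57)²) = √(225.84680 + 601.77241) = 28.768 km
B: √((0.006·111.32)² + (-0.008·92.57)²) = √(0.44612 + 0.54843) = 0.997 km
C: √((0.286·111.32)² + (0.016·92.57)²) = √(1013.62768 + 2.19372) = 31.872 km
D: √((0.033·111.32)² + (0.113·92.57)²) = √(13.49504 + 109.42018) = 11.087 km
E: √((0.281·111.32)² + (-0.287·92.57)²) = √(978.49596 + 705.83684) = 41.041 km
F: √((0.189·111.32)² + (0.335·92.57)²) = √(442.65972 + 961.67902) = 37.475 km
G: √((-0.118·111.32)² + (0.268·92.57)²) = √(172.54819 + 615.47457) = 28.072 km
H: √((0.040·111.32)² + (0.186·92.57)²) = √(19.82743 + 296.46021) = 17.784 km
I: √((-0.150·111.32)² + (0.343·92.57)²) = √(278.82320 + 1008.15839) = 35.875 km
J: √((0.010·111.32)² + (0.071·92.57)²) = √(1.23921 + 43.19736) = 6.666 km
K: √((0.022·111.32)² + (-0.361·92.57)²) = √(5.99780 + 1116.74735) = 33.507 km
L: √((0.060·111.32)² + (0.112·92.57)²) = √(44.61171 + 107.49211) = 12.333 km
Sorted: B (0.997 km) < J (6.666 km) < D (11.087 km) < L (12.333 km) < H (17.784 km) < G (28.072 km) < …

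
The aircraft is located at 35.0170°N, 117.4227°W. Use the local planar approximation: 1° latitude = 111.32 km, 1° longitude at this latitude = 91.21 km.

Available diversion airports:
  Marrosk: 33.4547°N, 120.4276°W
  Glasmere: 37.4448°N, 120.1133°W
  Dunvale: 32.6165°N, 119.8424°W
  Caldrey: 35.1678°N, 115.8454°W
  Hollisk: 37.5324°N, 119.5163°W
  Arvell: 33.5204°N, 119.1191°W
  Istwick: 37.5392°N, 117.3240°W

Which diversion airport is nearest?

Distances from 35.0170°N, 117.4227°W:
Marrosk: √((-1.5623·111.32)² + (-3.0049·91.21)²) = √(30246.509313 + 75118.163010) = 324.5992 km
Glasmere: √((2.4278·111.32)² + (-2.6906·91.21)²) = √(73041.924849 + 60225.884533) = 365.0586 km
Dunvale: √((-2.4005·111.32)² + (-2.4197·91.21)²) = √(71408.484464 + 48708.859453) = 346.5795 km
Caldrey: √((0.1508·111.32)² + (1.5773·91.21)²) = √(281.805249 + 20697.291585) = 144.8416 km
Hollisk: √((2.5154·111.32)² + (-2.0936·91.21)²) = √(78408.023885 + 36464.673619) = 338.9287 km
Arvell: √((-1.4966·111.32)² + (-1.6964·91.21)²) = √(27756.063801 + 23940.953274) = 227.3698 km
Istwick: √((2.5222·111.32)² + (0.0987·91.21)²) = √(78832.525150 + 81.043692) = 280.9156 km
Minimum: Caldrey at 144.8416 km.

Caldrey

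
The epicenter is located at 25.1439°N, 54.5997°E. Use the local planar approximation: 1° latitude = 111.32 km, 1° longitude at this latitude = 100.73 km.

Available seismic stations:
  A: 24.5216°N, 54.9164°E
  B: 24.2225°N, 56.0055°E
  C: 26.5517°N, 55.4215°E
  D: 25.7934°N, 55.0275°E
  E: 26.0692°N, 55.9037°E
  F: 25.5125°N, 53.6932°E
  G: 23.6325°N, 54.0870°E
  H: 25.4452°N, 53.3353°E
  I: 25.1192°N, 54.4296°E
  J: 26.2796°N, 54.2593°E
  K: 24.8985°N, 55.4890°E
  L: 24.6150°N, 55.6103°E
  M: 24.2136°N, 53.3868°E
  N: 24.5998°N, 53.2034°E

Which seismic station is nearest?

I

Distances from 25.1439°N, 54.5997°E:
A: √((-0.6223·111.32)² + (0.3167·100.73)²) = √(4798.947483 + 1017.685987) = 76.2669 km
B: √((-0.9214·111.32)² + (1.4058·100.73)²) = √(10520.655775 + 20052.325508) = 174.8513 km
C: √((1.4078·111.32)² + (0.8218·100.73)²) = √(24559.997432 + 6852.514162) = 177.2358 km
D: √((0.6495·111.32)² + (0.4278·100.73)²) = √(5227.628369 + 1856.945802) = 84.1699 km
E: √((0.9253·111.32)² + (1.3040·100.73)²) = √(10609.905595 + 17253.326888) = 166.9228 km
F: √((0.3686·111.32)² + (-0.9065·100.73)²) = √(1683.670324 + 8337.834775) = 100.1075 km
G: √((-1.5114·111.32)² + (-0.5127·100.73)²) = √(28307.742153 + 2667.130727) = 175.9968 km
H: √((0.3013·111.32)² + (-1.2644·100.73)²) = √(1124.979630 + 16221.336826) = 131.7054 km
I: √((-0.0247·111.32)² + (-0.1701·100.73)²) = √(7.560322 + 293.579884) = 17.3534 km
J: √((1.1357·111.32)² + (-0.3404·100.73)²) = √(15983.564830 + 1175.700684) = 130.9934 km
K: √((-0.2454·111.32)² + (0.8893·100.73)²) = √(746.269190 + 8024.431102) = 93.6520 km
L: √((-0.5289·111.32)² + (1.0106·100.73)²) = √(3466.518557 + 10362.779462) = 117.5980 km
M: √((-0.9303·111.32)² + (-1.2129·100.73)²) = √(10724.879893 + 14926.832519) = 160.1615 km
N: √((-0.5441·111.32)² + (-1.3963·100.73)²) = √(3668.629442 + 19782.225309) = 153.1367 km
Minimum: I at 17.3534 km.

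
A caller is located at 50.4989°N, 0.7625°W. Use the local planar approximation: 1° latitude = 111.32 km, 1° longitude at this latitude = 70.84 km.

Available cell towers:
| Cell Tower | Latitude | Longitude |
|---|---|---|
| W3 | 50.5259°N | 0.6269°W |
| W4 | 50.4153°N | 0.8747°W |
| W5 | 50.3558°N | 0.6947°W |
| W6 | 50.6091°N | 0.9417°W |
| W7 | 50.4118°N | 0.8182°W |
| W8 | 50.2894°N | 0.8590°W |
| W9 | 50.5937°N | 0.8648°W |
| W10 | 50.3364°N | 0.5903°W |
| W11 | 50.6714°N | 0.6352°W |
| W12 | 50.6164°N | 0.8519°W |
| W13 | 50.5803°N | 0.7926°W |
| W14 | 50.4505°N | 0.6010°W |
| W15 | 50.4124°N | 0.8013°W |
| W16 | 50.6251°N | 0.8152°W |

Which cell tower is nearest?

W13

Distances from 50.4989°N, 0.7625°W:
W3: 10.0652 km
W4: 12.2386 km
W5: 16.6382 km
W6: 17.6534 km
W7: 10.4681 km
W8: 24.3028 km
W9: 12.8018 km
W10: 21.8183 km
W11: 21.2148 km
W12: 14.5326 km
W13: 9.3089 km
W14: 12.6459 km
W15: 10.0138 km
W16: 14.5362 km
Minimum: W13 at 9.3089 km.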